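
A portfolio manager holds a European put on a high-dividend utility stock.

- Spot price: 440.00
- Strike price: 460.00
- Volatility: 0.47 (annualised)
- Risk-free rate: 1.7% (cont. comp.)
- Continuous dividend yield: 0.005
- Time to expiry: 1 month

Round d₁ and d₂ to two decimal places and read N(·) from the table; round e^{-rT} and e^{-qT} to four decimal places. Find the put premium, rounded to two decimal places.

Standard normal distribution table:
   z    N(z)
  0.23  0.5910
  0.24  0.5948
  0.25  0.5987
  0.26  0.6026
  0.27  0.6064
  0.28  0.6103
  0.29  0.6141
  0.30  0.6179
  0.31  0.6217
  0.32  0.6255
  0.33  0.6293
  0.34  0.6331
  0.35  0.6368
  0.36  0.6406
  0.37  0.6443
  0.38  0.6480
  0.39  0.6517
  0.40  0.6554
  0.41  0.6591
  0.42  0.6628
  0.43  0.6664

36.04

σ√T = 0.47·√0.08333 = 0.1357
d₁ = [ln(440/460) + (0.017 − 0.005 + 0.47²/2)·0.08333] / 0.1357 = [-0.0445 + 0.0102] / 0.1357 = -0.2524 ≈ -0.25
d₂ = d₁ − σ√T = -0.2524 − 0.1357 = -0.3881 ≈ -0.39
e^(−qT) = e^(−0.005·0.08333) = 0.9996;  e^(−rT) = e^(−0.017·0.08333) = 0.9986
P = 460·0.9986·N(0.39) − 440·0.9996·N(0.25) = 460·0.9986·0.6517 − 440·0.9996·0.5987 = 299.3623 − 263.3226 = 36.0397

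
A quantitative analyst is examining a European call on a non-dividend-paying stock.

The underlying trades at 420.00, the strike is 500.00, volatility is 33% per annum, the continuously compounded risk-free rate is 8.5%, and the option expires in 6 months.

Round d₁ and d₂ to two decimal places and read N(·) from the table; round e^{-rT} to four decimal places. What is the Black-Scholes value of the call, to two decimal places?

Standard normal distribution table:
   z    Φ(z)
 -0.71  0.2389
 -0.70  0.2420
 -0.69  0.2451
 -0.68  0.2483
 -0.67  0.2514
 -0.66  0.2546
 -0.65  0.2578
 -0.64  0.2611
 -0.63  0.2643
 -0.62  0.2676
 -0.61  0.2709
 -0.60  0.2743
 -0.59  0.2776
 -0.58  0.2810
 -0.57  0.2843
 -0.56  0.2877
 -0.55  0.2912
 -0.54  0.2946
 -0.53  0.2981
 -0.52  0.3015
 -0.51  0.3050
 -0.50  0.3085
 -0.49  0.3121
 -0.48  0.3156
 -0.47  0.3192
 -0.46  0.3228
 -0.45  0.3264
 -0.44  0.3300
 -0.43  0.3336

18.10

σ√T = 0.33 × 0.7071 = 0.2333
d₁ = [ln(420/500) + (0.085 + 0.33²/2)·0.5] / 0.2333 = [-0.1744 + 0.0697] / 0.2333 = -0.4484 ⇒ -0.45
d₂ = d₁ − σ√T = -0.4484 − 0.2333 = -0.6817 ⇒ -0.68
e^(−rT) = e^(−0.085·0.5) = 0.9584
C = 420·N(-0.45) − 500·0.9584·N(-0.68) = 420·0.3264 − 500·0.9584·0.2483 = 137.0880 − 118.9854 = 18.1026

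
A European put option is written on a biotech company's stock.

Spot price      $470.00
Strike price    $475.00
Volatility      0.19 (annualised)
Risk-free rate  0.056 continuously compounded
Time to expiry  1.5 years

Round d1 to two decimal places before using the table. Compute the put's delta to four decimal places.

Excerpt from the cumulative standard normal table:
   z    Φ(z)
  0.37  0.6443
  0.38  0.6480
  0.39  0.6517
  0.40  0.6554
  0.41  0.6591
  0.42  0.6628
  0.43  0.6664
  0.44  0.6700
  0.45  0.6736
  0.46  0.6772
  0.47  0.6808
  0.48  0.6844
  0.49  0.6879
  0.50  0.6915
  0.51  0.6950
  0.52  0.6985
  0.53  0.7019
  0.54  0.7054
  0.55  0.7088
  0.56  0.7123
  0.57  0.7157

T = 1.5;  σ√T = 0.2327
d₁ = [ln(470/475) + (0.056 + 0.19²/2)·1.5] / 0.2327 = [-0.0106 + 0.1111] / 0.2327 = 0.4319 ⇒ 0.43
N(d₁) = N(0.43) = 0.6664
Δ_put = N(d₁) − 1 = 0.6664 − 1 = -0.3336

-0.3336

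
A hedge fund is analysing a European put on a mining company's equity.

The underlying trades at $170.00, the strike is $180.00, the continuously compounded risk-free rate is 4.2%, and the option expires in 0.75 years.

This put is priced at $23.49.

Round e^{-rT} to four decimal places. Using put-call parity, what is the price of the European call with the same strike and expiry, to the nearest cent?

e^(−rT) = e^(−0.042·0.75) = 0.9690
Put-call parity: C − P = S − K·e^(−rT) = 170 − 180·0.9690 = 170 − 174.4200 = -4.4200
C = P + (C − P) = 23.49 + (-4.4200) = 19.0700

$19.07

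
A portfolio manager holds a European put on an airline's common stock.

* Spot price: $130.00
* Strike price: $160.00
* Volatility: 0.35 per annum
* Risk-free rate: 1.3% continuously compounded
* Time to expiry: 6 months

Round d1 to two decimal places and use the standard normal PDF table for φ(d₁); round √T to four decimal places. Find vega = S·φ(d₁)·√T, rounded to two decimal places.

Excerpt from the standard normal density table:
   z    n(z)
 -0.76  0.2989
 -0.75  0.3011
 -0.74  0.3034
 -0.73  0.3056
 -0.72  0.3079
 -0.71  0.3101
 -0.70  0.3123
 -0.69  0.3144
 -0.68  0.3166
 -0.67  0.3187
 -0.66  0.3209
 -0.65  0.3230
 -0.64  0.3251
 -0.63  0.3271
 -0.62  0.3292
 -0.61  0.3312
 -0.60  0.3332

T = 0.5;  σ√T = 0.2475
d₁ = [ln(130/160) + (0.013 + 0.35²/2)·0.5] / 0.2475 = [-0.2076 + 0.0371] / 0.2475 = -0.6890 ≈ -0.69
√T = √0.5 = 0.7071
φ(d₁) = φ(-0.69) = 0.3144
vega = S·φ(d₁)·√T = 130·0.3144·0.7071 = 28.9006

28.90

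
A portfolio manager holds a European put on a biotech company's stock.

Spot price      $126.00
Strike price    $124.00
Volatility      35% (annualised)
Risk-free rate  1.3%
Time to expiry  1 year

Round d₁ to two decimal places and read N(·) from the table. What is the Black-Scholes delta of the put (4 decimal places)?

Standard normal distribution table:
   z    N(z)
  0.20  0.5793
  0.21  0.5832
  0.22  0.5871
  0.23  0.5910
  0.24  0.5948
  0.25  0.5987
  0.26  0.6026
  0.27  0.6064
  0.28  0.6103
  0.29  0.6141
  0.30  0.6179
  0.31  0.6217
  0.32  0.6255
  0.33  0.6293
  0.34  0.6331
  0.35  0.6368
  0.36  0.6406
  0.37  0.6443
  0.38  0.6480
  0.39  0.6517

T = 1;  σ√T = 0.3500
d₁ = [ln(126/124) + (0.013 + ½·0.35²)·1] / (σ√T) = (0.0160 + 0.0742) / 0.3500 = 0.2579 ≈ 0.26
N(d₁) = N(0.26) = 0.6026
Δ_put = N(d₁) − 1 = 0.6026 − 1 = -0.3974

-0.3974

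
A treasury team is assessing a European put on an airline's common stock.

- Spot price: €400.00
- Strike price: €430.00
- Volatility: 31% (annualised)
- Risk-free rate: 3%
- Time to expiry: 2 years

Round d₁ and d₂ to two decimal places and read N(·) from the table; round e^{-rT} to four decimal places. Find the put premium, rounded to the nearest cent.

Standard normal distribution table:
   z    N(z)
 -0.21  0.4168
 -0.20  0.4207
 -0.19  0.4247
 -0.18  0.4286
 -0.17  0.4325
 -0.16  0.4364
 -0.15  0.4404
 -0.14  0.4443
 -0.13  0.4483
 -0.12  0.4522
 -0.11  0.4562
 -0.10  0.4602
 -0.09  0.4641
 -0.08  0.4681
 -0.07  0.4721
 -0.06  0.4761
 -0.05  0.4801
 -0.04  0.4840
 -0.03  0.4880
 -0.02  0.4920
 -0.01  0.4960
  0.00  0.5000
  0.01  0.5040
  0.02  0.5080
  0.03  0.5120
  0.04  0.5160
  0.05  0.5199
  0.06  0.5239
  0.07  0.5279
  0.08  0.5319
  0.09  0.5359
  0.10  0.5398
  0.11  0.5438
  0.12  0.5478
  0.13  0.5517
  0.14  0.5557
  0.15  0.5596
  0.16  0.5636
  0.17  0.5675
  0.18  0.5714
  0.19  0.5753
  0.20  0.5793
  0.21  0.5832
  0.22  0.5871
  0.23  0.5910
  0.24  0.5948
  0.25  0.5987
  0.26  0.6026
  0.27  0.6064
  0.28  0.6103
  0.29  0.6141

σ√T = 0.31·√2 = 0.4384
ln(S/K) + (r + σ²/2)T = ln(400/430) + (0.03 + 0.31²/2)·2 = -0.0723 + 0.1561 = 0.0838
d₁ = 0.0838 / 0.4384 = 0.1911 ≈ 0.19
d₂ = d₁ − σ√T = 0.1911 − 0.4384 = -0.2473 ≈ -0.25
exp(−rT) = exp(−0.03·2) = 0.9418
N(−d₂) = N(0.25) = 0.5987;  N(−d₁) = N(-0.19) = 0.4247
P = 430·0.9418·0.5987 − 400·0.4247 = 242.4579 − 169.8800 = 72.5779

€72.58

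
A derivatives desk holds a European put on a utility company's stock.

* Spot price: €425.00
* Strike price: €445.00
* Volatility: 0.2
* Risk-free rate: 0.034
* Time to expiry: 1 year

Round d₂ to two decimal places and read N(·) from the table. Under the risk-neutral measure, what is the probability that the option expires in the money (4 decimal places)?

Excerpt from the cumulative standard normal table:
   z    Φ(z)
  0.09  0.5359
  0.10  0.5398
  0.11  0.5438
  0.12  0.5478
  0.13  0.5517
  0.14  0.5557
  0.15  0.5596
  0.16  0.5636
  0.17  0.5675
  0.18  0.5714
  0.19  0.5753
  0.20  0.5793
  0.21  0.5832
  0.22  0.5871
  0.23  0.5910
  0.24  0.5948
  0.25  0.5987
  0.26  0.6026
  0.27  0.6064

σ√T = 0.2·√1 = 0.2000
d₁ = [ln(425/445) + (0.034 + ½·0.2²)·1] / (σ√T) = (-0.0460 + 0.0540) / 0.2000 = 0.0401 which rounds to 0.04
d₂ = 0.0401 − 0.2000 = -0.1599 which rounds to -0.16
Pr(exercise) under Q = N(−d₂) = N(0.16) = 0.5636

0.5636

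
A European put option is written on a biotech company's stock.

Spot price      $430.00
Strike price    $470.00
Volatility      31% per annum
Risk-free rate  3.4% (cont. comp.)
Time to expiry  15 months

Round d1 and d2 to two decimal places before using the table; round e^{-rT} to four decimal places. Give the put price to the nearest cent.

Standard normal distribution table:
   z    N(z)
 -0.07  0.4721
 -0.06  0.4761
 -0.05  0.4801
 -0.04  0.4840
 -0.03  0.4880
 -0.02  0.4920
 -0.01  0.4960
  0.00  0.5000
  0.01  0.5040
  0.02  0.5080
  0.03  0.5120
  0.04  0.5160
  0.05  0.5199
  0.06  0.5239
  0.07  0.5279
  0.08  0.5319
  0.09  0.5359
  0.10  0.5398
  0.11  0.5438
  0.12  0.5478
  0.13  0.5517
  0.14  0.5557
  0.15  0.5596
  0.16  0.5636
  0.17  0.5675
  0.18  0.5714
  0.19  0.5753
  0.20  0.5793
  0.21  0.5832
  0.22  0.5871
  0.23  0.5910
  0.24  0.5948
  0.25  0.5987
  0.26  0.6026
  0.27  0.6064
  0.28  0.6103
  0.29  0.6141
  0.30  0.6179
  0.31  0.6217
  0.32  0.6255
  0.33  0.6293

$71.92

σ√T = 0.31 × 1.1180 = 0.3466
d₁ = [ln(430/470) + (0.034 + 0.31²/2)·1.25] / 0.3466 = [-0.0889 + 0.1026] / 0.3466 = 0.0393 → 0.04
d₂ = d₁ − σ√T = 0.0393 − 0.3466 = -0.3073 → -0.31
e^(−rT) = e^(−0.034·1.25) = 0.9584
N(−d₂) = N(0.31) = 0.6217;  N(−d₁) = N(-0.04) = 0.4840
P = 470·0.9584·0.6217 − 430·0.4840 = 280.0435 − 208.1200 = 71.9235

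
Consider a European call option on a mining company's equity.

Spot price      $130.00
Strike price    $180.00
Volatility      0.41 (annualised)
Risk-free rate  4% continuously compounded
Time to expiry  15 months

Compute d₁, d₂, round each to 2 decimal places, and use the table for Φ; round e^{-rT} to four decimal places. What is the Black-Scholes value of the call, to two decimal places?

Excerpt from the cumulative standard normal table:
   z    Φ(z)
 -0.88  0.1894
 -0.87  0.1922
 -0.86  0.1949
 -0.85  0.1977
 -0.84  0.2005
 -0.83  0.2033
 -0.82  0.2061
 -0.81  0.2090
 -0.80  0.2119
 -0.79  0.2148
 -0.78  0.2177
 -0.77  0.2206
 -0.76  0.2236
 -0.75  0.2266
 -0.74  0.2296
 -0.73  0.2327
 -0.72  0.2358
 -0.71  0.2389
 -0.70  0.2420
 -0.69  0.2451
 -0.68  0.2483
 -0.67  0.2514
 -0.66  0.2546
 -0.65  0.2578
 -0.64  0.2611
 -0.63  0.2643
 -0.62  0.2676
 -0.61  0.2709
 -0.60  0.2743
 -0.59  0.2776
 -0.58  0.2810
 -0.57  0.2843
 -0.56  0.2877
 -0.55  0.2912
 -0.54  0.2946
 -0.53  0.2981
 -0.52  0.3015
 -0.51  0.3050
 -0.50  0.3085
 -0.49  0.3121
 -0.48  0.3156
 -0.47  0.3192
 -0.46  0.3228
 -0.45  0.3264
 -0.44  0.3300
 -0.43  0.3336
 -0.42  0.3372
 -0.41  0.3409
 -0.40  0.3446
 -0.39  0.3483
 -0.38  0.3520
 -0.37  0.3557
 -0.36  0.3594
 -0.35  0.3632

σ√T = 0.41 × 1.1180 = 0.4584
ln(S/K) + (r + σ²/2)T = ln(130/180) + (0.04 + 0.41²/2)·1.25 = -0.3254 + 0.1551 = -0.1704
d₁ = -0.1704 / 0.4584 = -0.3716 → -0.37
d₂ = d₁ − σ√T = -0.3716 − 0.4584 = -0.8300 → -0.83
exp(−rT) = exp(−0.04·1.25) = 0.9512
C = 130·N(-0.37) − 180·0.9512·N(-0.83) = 130·0.3557 − 180·0.9512·0.2033 = 46.2410 − 34.8082 = 11.4328

$11.43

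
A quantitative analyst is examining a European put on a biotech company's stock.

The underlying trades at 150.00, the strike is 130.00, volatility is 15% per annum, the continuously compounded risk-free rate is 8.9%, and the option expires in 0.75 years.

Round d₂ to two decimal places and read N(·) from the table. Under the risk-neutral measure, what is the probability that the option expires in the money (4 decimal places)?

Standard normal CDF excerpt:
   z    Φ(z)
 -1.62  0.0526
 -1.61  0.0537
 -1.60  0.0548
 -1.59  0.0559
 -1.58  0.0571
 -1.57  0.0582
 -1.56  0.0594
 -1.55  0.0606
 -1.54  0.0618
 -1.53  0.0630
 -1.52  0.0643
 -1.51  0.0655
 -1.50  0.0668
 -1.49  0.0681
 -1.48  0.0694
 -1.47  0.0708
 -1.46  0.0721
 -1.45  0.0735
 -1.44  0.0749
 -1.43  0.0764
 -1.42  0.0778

0.0606

T = 0.75;  σ√T = 0.1299
d₁ = [ln(150/130) + (0.089 + ½·0.15²)·0.75] / (σ√T) = (0.1431 + 0.0752) / 0.1299 = 1.6804 which rounds to 1.68
d₂ = 1.6804 − 0.1299 = 1.5505 which rounds to 1.55
Pr(exercise) under Q = N(−d₂) = N(-1.55) = 0.0606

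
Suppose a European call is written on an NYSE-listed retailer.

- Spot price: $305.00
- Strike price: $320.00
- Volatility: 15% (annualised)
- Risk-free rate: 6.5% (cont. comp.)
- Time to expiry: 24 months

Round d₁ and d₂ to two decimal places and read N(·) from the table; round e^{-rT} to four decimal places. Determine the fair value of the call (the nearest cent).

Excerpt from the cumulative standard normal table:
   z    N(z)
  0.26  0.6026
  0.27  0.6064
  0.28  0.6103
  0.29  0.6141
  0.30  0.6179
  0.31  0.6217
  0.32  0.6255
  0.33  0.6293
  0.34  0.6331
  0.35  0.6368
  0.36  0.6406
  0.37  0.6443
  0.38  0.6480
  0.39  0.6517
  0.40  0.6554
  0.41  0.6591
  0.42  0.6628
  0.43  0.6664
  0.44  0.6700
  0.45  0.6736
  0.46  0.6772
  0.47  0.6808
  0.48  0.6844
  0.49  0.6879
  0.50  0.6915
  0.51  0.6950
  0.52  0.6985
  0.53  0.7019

$38.32

σ√T = 0.15 × 1.4142 = 0.2121
d₁ = [ln(305/320) + (0.065 + 0.15²/2)·2] / 0.2121 = [-0.0480 + 0.1525] / 0.2121 = 0.4926 which rounds to 0.49
d₂ = d₁ − σ√T = 0.4926 − 0.2121 = 0.2804 which rounds to 0.28
exp(−rT) = exp(−0.065·2) = 0.8781
N(d₁) = N(0.49) = 0.6879;  N(d₂) = N(0.28) = 0.6103
C = 305·0.6879 − 320·0.8781·0.6103 = 209.8095 − 171.4894 = 38.3201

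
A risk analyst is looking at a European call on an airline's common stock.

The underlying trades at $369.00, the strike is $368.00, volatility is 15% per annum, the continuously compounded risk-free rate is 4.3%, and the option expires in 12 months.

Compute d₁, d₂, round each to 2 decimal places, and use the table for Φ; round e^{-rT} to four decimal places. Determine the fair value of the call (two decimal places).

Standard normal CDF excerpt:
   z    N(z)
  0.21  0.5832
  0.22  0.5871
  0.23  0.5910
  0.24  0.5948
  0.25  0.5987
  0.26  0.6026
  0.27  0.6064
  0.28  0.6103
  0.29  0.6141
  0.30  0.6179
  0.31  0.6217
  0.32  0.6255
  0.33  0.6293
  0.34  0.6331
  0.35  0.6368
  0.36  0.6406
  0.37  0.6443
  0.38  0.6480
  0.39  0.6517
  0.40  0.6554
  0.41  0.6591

T = 1;  σ√T = 0.1500
d₁ = [ln(369/368) + (0.043 + 0.15²/2)·1] / 0.1500 = [0.0027 + 0.0542] / 0.1500 = 0.3798 → 0.38
d₂ = d₁ − σ√T = 0.3798 − 0.1500 = 0.2298 → 0.23
exp(−rT) = exp(−0.043·1) = 0.9579
C = 369·N(0.38) − 368·0.9579·N(0.23) = 369·0.6480 − 368·0.9579·0.5910 = 239.1120 − 208.3318 = 30.7802

$30.78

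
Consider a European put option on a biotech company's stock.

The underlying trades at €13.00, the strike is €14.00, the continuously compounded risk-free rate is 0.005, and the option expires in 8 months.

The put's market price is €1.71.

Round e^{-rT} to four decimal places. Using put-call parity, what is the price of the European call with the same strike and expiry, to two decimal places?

€0.76

e^(−rT) = e^(−0.005·0.6667) = 0.9967
Put-call parity: C − P = S − K·e^(−rT) = 13 − 14·0.9967 = 13 − 13.9538 = -0.9538
C = P + (C − P) = 1.71 + (-0.9538) = 0.7562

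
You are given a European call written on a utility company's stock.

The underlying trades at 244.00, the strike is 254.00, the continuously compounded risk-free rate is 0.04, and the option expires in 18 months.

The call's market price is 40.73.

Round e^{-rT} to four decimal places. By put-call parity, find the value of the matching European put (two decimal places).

35.95

e^(−rT) = e^(−0.04·1.5) = 0.9418
Put-call parity: C − P = S − K·e^(−rT) = 244 − 254·0.9418 = 244 − 239.2172 = 4.7828
P = C − (C − P) = 40.73 − (4.7828) = 35.9472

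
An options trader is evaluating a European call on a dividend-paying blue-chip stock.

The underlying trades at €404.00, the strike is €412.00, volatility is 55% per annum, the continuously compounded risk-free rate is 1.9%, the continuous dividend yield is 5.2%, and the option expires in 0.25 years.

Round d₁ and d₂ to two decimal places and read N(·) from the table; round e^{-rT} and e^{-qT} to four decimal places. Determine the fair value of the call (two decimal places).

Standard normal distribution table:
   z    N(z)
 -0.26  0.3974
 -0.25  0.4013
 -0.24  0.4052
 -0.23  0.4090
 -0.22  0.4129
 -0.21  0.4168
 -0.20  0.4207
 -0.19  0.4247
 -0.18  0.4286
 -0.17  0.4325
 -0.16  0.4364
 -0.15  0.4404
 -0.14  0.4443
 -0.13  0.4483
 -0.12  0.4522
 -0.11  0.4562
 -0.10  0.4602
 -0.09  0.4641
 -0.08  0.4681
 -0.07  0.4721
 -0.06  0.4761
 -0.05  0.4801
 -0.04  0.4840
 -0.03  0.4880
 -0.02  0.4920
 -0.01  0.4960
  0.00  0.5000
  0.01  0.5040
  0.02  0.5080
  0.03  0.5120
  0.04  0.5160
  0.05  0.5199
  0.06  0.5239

€39.62

T = 0.25;  σ√T = 0.2750
d₁ = [ln(404/412) + (0.019 − 0.052 + 0.55²/2)·0.25] / 0.2750 = [-0.0196 + 0.0296] / 0.2750 = 0.0362 ⇒ 0.04
d₂ = d₁ − σ√T = 0.0362 − 0.2750 = -0.2388 ⇒ -0.24
e^(−qT) = e^(−0.052·0.25) = 0.9871;  e^(−rT) = e^(−0.019·0.25) = 0.9953
N(d₁) = N(0.04) = 0.5160;  N(d₂) = N(-0.24) = 0.4052
C = 404·0.9871·0.5160 − 412·0.9953·0.4052 = 205.7748 − 166.1578 = 39.6170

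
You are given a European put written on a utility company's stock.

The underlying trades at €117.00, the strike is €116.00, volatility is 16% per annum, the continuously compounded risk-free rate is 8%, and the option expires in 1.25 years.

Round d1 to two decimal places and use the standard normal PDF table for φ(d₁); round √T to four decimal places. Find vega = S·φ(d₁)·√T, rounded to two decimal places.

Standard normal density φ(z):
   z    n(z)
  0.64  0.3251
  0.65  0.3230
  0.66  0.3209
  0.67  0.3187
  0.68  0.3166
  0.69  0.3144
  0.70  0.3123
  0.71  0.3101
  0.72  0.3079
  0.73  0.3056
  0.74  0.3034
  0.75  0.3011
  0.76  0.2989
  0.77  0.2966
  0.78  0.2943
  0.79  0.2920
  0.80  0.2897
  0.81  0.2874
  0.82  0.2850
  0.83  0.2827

σ√T = 0.16·√1.25 = 0.1789
d₁ = [ln(117/116) + (0.08 + 0.16²/2)·1.25] / 0.1789 = [0.0086 + 0.1160] / 0.1789 = 0.6964 → 0.70
√T = √1.25 = 1.1180
φ(d₁) = φ(0.70) = 0.3123
vega = S·φ(d₁)·√T = 117·0.3123·1.1180 = 40.8507
(Call and put vega coincide under Black-Scholes.)

40.85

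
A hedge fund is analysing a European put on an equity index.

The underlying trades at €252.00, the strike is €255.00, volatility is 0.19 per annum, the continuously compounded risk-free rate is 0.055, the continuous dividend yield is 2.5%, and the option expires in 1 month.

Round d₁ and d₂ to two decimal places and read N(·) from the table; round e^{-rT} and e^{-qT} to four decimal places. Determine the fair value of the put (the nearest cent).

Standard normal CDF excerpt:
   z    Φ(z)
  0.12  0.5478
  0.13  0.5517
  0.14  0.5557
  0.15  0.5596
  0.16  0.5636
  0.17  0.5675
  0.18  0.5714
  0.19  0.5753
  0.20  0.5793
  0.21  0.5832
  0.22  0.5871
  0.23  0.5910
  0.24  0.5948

T = 0.08333;  σ√T = 0.0548
d₁ = [ln(252/255) + (0.055 − 0.025 + 0.19²/2)·0.08333] / 0.0548 = [-0.0118 + 0.0040] / 0.0548 = -0.1428 which rounds to -0.14
d₂ = d₁ − σ√T = -0.1428 − 0.0548 = -0.1976 which rounds to -0.20
e^(−qT) = e^(−0.025·0.08333) = 0.9979;  e^(−rT) = e^(−0.055·0.08333) = 0.9954
P = 255·0.9954·N(0.20) − 252·0.9979·N(0.14) = 255·0.9954·0.5793 − 252·0.9979·0.5557 = 147.0420 − 139.7423 = 7.2997

€7.30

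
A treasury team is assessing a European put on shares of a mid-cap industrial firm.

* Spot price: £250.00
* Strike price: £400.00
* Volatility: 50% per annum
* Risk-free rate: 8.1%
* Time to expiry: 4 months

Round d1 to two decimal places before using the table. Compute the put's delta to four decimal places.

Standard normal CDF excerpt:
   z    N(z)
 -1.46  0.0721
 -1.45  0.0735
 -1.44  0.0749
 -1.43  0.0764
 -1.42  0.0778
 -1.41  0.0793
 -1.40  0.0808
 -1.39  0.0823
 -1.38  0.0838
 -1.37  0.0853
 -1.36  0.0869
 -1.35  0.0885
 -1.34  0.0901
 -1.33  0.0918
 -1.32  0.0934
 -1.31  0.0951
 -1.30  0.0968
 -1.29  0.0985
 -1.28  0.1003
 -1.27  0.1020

-0.9177

σ√T = 0.5 × 0.5774 = 0.2887
d₁ = [ln(250/400) + (0.081 + 0.5²/2)·0.3333] / 0.2887 = [-0.4700 + 0.0687] / 0.2887 = -1.3903 → -1.39
N(d₁) = N(-1.39) = 0.0823
Δ_put = N(d₁) − 1 = 0.0823 − 1 = -0.9177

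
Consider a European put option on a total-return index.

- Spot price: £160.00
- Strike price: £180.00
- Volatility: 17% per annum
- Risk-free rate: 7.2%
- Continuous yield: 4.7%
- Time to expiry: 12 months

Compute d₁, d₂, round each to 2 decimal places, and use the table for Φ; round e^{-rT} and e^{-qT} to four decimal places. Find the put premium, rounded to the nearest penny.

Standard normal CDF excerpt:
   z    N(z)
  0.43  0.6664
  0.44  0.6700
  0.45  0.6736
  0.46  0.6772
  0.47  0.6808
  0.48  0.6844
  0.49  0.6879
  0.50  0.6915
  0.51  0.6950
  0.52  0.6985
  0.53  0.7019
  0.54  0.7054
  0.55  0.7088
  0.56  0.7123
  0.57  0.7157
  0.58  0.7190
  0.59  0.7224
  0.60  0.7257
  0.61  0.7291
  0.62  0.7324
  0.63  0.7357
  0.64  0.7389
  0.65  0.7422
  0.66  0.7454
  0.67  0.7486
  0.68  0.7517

σ√T = 0.17·√1 = 0.1700
d₁ = [ln(160/180) + (0.072 − 0.047 + ½·0.17²)·1] / (σ√T) = (-0.1178 + 0.0394) / 0.1700 = -0.4608 ⇒ -0.46
d₂ = -0.4608 − 0.1700 = -0.6308 ⇒ -0.63
e^(−qT) = e^(−0.047·1) = 0.9541;  e^(−rT) = e^(−0.072·1) = 0.9305
N(−d₂) = N(0.63) = 0.7357;  N(−d₁) = N(0.46) = 0.6772
P = 180·0.9305·0.7357 − 160·0.9541·0.6772 = 123.2224 − 103.3786 = 19.8437

£19.84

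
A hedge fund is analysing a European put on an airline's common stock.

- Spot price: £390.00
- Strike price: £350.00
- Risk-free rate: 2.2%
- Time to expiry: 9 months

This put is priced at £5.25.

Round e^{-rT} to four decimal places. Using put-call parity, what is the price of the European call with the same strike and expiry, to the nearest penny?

e^(−rT) = e^(−0.022·0.75) = 0.9836
Put-call parity: C − P = S − K·e^(−rT) = 390 − 350·0.9836 = 390 − 344.2600 = 45.7400
C = P + (C − P) = 5.25 + (45.7400) = 50.9900

£50.99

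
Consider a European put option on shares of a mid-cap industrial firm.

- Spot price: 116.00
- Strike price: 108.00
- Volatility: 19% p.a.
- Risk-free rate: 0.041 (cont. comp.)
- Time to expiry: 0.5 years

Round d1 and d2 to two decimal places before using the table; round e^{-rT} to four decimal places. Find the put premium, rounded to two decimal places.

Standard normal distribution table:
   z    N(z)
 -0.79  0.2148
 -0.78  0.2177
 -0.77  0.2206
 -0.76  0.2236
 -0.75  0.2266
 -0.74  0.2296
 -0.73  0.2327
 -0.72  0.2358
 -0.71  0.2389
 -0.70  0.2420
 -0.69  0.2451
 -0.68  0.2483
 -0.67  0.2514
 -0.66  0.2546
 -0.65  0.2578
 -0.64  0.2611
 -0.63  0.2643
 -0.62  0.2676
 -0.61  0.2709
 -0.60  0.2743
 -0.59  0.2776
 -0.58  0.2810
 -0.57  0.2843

T = 0.5;  σ√T = 0.1344
d₁ = [ln(116/108) + (0.041 + 0.19²/2)·0.5] / 0.1344 = [0.0715 + 0.0295] / 0.1344 = 0.7516 which rounds to 0.75
d₂ = d₁ − σ√T = 0.7516 − 0.1344 = 0.6173 which rounds to 0.62
exp(−rT) = exp(−0.041·0.5) = 0.9797
N(−d₂) = N(-0.62) = 0.2676;  N(−d₁) = N(-0.75) = 0.2266
P = 108·0.9797·0.2676 − 116·0.2266 = 28.3141 − 26.2856 = 2.0285

2.03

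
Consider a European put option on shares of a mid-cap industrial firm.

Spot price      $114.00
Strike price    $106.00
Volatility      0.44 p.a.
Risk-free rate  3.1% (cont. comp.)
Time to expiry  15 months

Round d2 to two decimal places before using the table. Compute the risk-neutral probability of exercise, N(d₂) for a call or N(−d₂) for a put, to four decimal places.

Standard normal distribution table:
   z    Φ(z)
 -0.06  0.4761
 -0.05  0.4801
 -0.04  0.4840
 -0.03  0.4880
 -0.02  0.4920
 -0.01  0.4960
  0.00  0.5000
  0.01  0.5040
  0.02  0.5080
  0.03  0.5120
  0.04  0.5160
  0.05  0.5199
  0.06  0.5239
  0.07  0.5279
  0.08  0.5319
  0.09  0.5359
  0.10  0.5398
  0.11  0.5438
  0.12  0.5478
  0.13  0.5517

T = 1.25;  σ√T = 0.4919
d₁ = [ln(114/106) + (0.031 + 0.44²/2)·1.25] / 0.4919 = [0.0728 + 0.1598] / 0.4919 = 0.4726 ≈ 0.47
d₂ = d₁ − σ√T = 0.4726 − 0.4919 = -0.0193 ≈ -0.02
Risk-neutral Pr[S_T < K] = N(−d₂) = N(0.02) = 0.5080

0.5080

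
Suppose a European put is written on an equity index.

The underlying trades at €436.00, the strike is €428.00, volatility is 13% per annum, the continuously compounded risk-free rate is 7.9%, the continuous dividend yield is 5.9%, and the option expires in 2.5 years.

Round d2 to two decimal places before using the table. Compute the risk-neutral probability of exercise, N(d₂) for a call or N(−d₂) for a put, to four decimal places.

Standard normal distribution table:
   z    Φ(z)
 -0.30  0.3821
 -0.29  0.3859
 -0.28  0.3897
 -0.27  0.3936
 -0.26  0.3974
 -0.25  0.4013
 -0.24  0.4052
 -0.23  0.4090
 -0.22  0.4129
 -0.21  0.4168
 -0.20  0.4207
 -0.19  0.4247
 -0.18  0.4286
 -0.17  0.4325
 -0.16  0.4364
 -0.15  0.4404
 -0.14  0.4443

σ√T = 0.13·√2.5 = 0.2055
ln(S/K) + (r − q + σ²/2)T = ln(436/428) + (0.079 − 0.059 + 0.13²/2)·2.5 = 0.0185 + 0.0711 = 0.0896
d₁ = 0.0896 / 0.2055 = 0.4361 ≈ 0.44
d₂ = d₁ − σ√T = 0.4361 − 0.2055 = 0.2306 ≈ 0.23
Pr(exercise) under Q = N(−d₂) = N(-0.23) = 0.4090

0.4090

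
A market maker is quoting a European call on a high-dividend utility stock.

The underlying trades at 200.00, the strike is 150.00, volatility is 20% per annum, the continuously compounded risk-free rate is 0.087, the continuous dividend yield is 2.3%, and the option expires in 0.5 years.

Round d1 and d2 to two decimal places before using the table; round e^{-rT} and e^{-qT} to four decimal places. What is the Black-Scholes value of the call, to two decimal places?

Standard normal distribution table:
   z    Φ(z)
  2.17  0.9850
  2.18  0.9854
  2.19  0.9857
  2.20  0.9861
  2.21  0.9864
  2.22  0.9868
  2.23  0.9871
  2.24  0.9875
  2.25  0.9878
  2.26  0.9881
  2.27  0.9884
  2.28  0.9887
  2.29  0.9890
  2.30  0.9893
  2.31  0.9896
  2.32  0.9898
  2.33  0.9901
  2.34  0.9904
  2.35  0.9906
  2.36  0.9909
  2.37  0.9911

σ√T = 0.2 × 0.7071 = 0.1414
d₁ = [ln(200/150) + (0.087 − 0.023 + 0.2²/2)·0.5] / 0.1414 = [0.2877 + 0.0420] / 0.1414 = 2.3312 which rounds to 2.33
d₂ = d₁ − σ√T = 2.3312 − 0.1414 = 2.1898 which rounds to 2.19
e^(−qT) = e^(−0.023·0.5) = 0.9886;  e^(−rT) = e^(−0.087·0.5) = 0.9574
N(d₁) = N(2.33) = 0.9901;  N(d₂) = N(2.19) = 0.9857
C = 200·0.9886·0.9901 − 150·0.9574·0.9857 = 195.7626 − 141.5564 = 54.2062

54.21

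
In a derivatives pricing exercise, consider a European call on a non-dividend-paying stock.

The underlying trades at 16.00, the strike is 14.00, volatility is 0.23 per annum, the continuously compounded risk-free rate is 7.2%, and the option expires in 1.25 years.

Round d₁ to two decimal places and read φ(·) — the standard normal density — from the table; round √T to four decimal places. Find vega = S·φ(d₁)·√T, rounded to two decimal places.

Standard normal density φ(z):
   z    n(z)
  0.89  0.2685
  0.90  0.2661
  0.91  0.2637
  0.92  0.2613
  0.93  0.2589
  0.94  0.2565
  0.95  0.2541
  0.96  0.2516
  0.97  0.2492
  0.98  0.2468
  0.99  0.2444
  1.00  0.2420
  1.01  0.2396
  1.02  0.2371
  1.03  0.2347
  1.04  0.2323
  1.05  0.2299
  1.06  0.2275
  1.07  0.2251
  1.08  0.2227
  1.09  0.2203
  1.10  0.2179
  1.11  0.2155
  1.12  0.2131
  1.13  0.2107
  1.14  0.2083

T = 1.25;  σ√T = 0.2571
d₁ = [ln(16/14) + (0.072 + 0.23²/2)·1.25] / 0.2571 = [0.1335 + 0.1231] / 0.2571 = 0.9978 → 1.00
√T = √1.25 = 1.1180
φ(d₁) = φ(1.00) = 0.2420
vega = S·φ(d₁)·√T = 16·0.2420·1.1180 = 4.3289

4.33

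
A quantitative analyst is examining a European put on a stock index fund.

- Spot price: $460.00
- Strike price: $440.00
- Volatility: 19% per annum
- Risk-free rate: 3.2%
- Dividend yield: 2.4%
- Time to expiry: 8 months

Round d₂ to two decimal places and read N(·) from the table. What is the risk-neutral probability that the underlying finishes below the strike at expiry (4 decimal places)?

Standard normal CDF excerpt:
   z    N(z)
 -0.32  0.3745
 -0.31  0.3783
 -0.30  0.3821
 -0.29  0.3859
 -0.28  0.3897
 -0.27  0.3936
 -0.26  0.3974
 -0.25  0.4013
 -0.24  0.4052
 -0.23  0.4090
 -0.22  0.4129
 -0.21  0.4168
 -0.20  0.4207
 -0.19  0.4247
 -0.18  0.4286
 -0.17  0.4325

0.4052

σ√T = 0.19·√0.6667 = 0.1551
d₁ = [ln(460/440) + (0.032 − 0.024 + 0.19²/2)·0.6667] / 0.1551 = [0.0445 + 0.0174] / 0.1551 = 0.3985 ≈ 0.40
d₂ = d₁ − σ√T = 0.3985 − 0.1551 = 0.2433 ≈ 0.24
Pr(exercise) under Q = N(−d₂) = N(-0.24) = 0.4052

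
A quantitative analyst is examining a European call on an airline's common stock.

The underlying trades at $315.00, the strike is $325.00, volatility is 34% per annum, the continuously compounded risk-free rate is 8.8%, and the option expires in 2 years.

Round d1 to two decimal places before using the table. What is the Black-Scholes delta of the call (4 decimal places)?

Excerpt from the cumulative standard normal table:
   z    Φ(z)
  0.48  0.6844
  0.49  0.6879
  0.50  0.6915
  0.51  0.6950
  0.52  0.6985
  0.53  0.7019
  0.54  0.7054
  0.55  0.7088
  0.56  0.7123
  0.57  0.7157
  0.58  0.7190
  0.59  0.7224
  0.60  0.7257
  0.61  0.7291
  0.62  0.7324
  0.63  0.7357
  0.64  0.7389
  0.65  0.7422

T = 2;  σ√T = 0.4808
d₁ = [ln(315/325) + (0.088 + 0.34²/2)·2] / 0.4808 = [-0.0313 + 0.2916] / 0.4808 = 0.5415 ≈ 0.54
N(d₁) = N(0.54) = 0.7054
Δ_call = N(d₁) = 0.7054

0.7054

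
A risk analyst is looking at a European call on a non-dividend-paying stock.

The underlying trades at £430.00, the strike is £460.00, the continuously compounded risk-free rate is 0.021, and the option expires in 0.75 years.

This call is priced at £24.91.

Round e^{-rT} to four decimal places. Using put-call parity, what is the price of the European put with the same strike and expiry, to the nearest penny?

e^(−rT) = e^(−0.021·0.75) = 0.9844
Put-call parity: C − P = S − K·e^(−rT) = 430 − 460·0.9844 = 430 − 452.8240 = -22.8240
P = C − (C − P) = 24.91 − (-22.8240) = 47.7340

£47.73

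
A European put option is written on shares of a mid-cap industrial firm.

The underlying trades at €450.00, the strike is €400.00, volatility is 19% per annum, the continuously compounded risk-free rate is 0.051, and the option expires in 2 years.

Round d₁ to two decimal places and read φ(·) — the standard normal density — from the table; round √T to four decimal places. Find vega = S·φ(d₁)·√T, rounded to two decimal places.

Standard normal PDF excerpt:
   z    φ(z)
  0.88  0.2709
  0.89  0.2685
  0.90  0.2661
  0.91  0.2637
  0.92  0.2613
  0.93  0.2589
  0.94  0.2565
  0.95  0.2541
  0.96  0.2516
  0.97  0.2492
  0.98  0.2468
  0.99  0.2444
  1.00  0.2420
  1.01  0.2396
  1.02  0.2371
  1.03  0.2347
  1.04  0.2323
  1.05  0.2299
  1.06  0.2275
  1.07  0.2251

161.71

σ√T = 0.19·√2 = 0.2687
d₁ = [ln(450/400) + (0.051 + 0.19²/2)·2] / 0.2687 = [0.1178 + 0.1381] / 0.2687 = 0.9523 ⇒ 0.95
√T = √2 = 1.4142
φ(d₁) = φ(0.95) = 0.2541
vega = S·φ(d₁)·√T = 450·0.2541·1.4142 = 161.7067
(Vega is the same for a European call and put with the same parameters.)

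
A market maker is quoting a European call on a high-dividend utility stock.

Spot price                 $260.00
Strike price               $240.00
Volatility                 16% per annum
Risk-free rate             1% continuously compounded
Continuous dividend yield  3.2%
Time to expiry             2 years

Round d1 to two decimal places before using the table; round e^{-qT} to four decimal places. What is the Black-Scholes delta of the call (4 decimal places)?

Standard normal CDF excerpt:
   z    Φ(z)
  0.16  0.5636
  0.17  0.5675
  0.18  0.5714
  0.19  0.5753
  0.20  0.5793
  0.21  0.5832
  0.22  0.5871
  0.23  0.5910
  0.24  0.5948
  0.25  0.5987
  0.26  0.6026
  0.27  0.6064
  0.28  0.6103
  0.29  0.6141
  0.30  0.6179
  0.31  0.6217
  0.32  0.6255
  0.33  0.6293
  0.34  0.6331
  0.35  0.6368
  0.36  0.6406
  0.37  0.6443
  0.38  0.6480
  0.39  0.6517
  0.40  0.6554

σ√T = 0.16·√2 = 0.2263
ln(S/K) + (r − q + σ²/2)T = ln(260/240) + (0.01 − 0.032 + 0.16²/2)·2 = 0.0800 − 0.0184 = 0.0616
d₁ = 0.0616 / 0.2263 = 0.2724 ≈ 0.27
N(d₁) = N(0.27) = 0.6064
Δ_call = e^(−qT)·N(d₁) = 0.9380·0.6064 = 0.5688

0.5688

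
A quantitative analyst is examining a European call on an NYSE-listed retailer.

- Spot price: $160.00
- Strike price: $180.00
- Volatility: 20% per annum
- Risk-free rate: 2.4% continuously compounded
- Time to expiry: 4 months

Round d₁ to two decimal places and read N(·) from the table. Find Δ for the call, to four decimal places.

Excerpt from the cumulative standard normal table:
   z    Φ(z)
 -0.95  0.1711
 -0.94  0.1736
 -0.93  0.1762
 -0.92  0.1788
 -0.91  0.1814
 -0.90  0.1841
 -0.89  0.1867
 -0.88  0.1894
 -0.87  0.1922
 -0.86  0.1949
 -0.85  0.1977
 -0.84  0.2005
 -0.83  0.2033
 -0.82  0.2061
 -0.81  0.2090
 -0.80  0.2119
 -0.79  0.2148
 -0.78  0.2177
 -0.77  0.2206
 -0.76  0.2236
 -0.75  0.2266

T = 0.3333;  σ√T = 0.1155
d₁ = [ln(160/180) + (0.024 + 0.2²/2)·0.3333] / 0.1155 = [-0.1178 + 0.0147] / 0.1155 = -0.8930 which rounds to -0.89
N(d₁) = N(-0.89) = 0.1867
Δ_call = N(d₁) = 0.1867

0.1867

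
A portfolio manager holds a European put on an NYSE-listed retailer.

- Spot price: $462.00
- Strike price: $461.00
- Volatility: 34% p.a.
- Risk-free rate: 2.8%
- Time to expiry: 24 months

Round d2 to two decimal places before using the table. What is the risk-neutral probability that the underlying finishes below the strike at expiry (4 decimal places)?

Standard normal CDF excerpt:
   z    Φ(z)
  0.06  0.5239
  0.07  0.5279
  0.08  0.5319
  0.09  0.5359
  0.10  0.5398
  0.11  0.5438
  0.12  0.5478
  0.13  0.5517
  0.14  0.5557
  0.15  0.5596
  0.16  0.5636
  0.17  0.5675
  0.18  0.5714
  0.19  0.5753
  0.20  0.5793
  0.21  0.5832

0.5478

σ√T = 0.34·√2 = 0.4808
ln(S/K) + (r + σ²/2)T = ln(462/461) + (0.028 + 0.34²/2)·2 = 0.0022 + 0.1716 = 0.1738
d₁ = 0.1738 / 0.4808 = 0.3614 ⇒ 0.36
d₂ = d₁ − σ√T = 0.3614 − 0.4808 = -0.1194 ⇒ -0.12
Risk-neutral Pr[S_T < K] = N(−d₂) = N(0.12) = 0.5478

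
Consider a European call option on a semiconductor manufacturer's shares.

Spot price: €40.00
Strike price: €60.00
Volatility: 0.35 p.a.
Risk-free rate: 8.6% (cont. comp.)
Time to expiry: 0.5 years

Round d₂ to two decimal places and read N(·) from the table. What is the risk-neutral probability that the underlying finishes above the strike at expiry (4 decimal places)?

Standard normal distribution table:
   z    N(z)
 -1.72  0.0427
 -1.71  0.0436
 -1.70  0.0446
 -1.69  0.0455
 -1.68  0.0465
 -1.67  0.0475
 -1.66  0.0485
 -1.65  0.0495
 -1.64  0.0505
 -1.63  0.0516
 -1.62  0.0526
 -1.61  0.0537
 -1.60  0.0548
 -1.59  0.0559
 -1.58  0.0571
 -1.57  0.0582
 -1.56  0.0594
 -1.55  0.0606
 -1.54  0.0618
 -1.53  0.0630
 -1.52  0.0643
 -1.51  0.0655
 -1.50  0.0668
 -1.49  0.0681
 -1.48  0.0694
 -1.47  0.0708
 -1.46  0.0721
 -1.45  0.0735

0.0559

T = 0.5;  σ√T = 0.2475
d₁ = [ln(40/60) + (0.086 + 0.35²/2)·0.5] / 0.2475 = [-0.4055 + 0.0736] / 0.2475 = -1.3408 ⇒ -1.34
d₂ = d₁ − σ√T = -1.3408 − 0.2475 = -1.5883 ⇒ -1.59
Risk-neutral Pr[S_T > K] = N(d₂) = N(-1.59) = 0.0559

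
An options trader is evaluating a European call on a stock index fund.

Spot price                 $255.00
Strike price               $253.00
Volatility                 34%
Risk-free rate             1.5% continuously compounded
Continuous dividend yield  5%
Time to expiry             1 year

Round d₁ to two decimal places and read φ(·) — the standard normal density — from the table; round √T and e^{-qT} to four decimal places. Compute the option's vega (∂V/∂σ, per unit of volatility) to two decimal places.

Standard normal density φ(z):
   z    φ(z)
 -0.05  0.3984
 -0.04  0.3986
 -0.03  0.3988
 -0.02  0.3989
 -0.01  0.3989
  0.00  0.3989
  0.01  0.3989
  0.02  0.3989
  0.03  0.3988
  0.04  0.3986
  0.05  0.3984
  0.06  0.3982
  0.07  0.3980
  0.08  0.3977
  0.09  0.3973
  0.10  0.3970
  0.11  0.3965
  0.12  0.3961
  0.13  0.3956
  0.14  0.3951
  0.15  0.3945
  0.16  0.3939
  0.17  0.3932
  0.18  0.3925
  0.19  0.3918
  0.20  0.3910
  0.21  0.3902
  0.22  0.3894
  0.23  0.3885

σ√T = 0.34·√1 = 0.3400
d₁ = [ln(255/253) + (0.015 − 0.05 + ½·0.34²)·1] / (σ√T) = (0.0079 + 0.0228) / 0.3400 = 0.0902 ≈ 0.09
√T = √1 = 1.0000
φ(d₁) = φ(0.09) = 0.3973
exp(−qT) = exp(−0.05·1) = 0.9512
vega = S·exp(−qT)·φ(d₁)·√T = 255·0.9512·0.3973·1.0000 = 96.3675

96.37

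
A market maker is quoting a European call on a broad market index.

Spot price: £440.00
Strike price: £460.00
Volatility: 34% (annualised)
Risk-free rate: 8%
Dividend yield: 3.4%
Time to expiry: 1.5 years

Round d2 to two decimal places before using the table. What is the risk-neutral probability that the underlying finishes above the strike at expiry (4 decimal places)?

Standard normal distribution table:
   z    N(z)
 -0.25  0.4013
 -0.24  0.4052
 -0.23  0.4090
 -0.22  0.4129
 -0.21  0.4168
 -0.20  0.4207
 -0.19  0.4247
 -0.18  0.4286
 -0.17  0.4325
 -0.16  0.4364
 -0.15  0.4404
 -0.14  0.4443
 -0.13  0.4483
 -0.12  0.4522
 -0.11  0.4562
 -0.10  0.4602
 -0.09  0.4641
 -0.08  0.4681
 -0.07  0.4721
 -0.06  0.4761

0.4404

T = 1.5;  σ√T = 0.4164
d₁ = [ln(440/460) + (0.08 − 0.034 + 0.34²/2)·1.5] / 0.4164 = [-0.0445 + 0.1557] / 0.4164 = 0.2672 ⇒ 0.27
d₂ = d₁ − σ√T = 0.2672 − 0.4164 = -0.1493 ⇒ -0.15
Pr(exercise) under Q = N(d₂) = 0.4404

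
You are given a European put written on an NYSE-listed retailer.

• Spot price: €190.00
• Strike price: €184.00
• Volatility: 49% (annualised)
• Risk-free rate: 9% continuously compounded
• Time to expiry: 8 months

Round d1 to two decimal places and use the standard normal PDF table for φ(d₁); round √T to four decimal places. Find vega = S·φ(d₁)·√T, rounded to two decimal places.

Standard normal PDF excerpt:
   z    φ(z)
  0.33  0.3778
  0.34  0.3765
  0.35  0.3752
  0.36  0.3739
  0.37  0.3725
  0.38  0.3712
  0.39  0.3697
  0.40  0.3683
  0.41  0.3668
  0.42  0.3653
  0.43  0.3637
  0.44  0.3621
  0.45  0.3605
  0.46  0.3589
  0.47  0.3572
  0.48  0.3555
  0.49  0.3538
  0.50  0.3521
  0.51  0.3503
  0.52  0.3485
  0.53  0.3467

56.42

T = 0.6667;  σ√T = 0.4001
d₁ = [ln(190/184) + (0.09 + 0.49²/2)·0.6667] / 0.4001 = [0.0321 + 0.1400] / 0.4001 = 0.4302 ≈ 0.43
√T = √0.6667 = 0.8165
φ(d₁) = φ(0.43) = 0.3637
vega = S·φ(d₁)·√T = 190·0.3637·0.8165 = 56.4226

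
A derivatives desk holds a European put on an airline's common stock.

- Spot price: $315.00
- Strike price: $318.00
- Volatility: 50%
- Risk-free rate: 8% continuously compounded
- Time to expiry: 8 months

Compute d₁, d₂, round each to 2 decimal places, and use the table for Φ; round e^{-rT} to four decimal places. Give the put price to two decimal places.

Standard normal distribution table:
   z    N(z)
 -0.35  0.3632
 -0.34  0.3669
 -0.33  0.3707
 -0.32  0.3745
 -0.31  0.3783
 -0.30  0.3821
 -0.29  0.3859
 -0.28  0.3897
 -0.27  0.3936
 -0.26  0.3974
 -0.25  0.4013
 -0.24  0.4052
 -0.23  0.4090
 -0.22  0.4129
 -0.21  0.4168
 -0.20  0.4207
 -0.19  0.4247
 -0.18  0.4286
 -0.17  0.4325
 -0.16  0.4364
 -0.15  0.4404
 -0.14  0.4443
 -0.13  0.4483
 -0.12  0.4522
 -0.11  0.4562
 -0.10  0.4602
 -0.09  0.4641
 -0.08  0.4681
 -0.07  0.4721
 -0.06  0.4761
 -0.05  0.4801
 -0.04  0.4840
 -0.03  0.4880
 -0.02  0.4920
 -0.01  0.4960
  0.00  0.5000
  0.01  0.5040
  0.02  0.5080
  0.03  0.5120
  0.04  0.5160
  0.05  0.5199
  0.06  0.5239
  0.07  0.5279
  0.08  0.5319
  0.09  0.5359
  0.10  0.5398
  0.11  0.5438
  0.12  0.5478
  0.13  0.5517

$43.58

T = 0.6667;  σ√T = 0.4082
d₁ = [ln(315/318) + (0.08 + 0.5²/2)·0.6667] / 0.4082 = [-0.0095 + 0.1367] / 0.4082 = 0.3115 ≈ 0.31
d₂ = d₁ − σ√T = 0.3115 − 0.4082 = -0.0967 ≈ -0.10
e^(−rT) = e^(−0.08·0.6667) = 0.9481
P = 318·0.9481·N(0.10) − 315·N(-0.31) = 318·0.9481·0.5398 − 315·0.3783 = 162.7474 − 119.1645 = 43.5829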